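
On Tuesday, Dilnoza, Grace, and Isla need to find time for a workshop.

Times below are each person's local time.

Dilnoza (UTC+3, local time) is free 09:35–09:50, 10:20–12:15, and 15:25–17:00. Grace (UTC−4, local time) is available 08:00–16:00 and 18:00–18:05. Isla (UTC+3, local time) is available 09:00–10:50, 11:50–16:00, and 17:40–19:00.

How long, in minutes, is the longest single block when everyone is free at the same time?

35 minutes

Dilnoza → UTC: 06:35–06:50, 07:20–09:15, 12:25–14:00.
Grace → UTC: 12:00–20:00, 22:00–22:05.
Isla → UTC: 06:00–07:50, 08:50–13:00, 14:40–16:00.
Dilnoza ∩ Grace: 12:25–14:00.
Dilnoza ∩ Grace ∩ Isla: 12:25–13:00.
Single common window of 35 minutes.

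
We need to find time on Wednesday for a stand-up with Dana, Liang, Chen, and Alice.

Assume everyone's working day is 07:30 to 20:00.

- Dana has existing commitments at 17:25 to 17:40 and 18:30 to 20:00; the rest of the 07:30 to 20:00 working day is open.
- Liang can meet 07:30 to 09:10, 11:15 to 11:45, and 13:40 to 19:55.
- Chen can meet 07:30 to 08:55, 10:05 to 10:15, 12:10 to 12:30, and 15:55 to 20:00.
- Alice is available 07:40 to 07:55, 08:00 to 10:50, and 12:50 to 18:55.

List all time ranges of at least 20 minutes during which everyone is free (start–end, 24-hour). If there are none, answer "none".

Dana free within 07:30–20:00: 07:30–17:25, 17:40–18:30.
Dana ∩ Liang: 07:30–09:10, 11:15–11:45, 13:40–17:25, 17:40–18:30.
Dana ∩ Liang ∩ Chen: 07:30–08:55, 15:55–17:25, 17:40–18:30.
Dana ∩ Liang ∩ Chen ∩ Alice: 07:40–07:55, 08:00–08:55, 15:55–17:25, 17:40–18:30.
Windows ≥ 20 min: 08:00–08:55, 15:55–17:25, 17:40–18:30.

08:00–08:55, 15:55–17:25, 17:40–18:30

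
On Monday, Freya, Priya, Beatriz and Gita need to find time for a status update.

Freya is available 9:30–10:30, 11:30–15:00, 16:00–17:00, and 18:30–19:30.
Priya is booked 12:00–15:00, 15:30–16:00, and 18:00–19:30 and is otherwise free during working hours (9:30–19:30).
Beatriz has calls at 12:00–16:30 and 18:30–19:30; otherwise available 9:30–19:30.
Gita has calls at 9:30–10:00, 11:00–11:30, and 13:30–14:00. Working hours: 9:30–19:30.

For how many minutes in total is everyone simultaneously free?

Priya free within 09:30–19:30: 09:30–12:00, 15:00–15:30, 16:00–18:00.
Beatriz free within 09:30–19:30: 09:30–12:00, 16:30–18:30.
Gita free within 09:30–19:30: 10:00–11:00, 11:30–13:30, 14:00–19:30.
Freya ∩ Priya: 09:30–10:30, 11:30–12:00, 16:00–17:00.
Freya ∩ Priya ∩ Beatriz: 09:30–10:30, 11:30–12:00, 16:30–17:00.
Freya ∩ Priya ∩ Beatriz ∩ Gita: 10:00–10:30, 11:30–12:00, 16:30–17:00.
Total common minutes: 30 + 30 + 30 = 90.

90 minutes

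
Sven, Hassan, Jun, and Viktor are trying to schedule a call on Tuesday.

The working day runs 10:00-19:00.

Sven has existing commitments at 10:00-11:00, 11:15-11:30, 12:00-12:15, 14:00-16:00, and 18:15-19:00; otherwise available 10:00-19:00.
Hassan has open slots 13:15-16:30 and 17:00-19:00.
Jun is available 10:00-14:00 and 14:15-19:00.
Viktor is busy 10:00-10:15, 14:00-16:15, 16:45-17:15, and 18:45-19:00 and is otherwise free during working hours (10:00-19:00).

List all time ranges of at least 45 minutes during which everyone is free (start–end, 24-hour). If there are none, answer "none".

Sven free within 10:00–19:00: 11:00–11:15, 11:30–12:00, 12:15–14:00, 16:00–18:15.
Viktor free within 10:00–19:00: 10:15–14:00, 16:15–16:45, 17:15–18:45.
Sven ∩ Hassan: 13:15–14:00, 16:00–16:30, 17:00–18:15.
Sven ∩ Hassan ∩ Jun: 13:15–14:00, 16:00–16:30, 17:00–18:15.
Sven ∩ Hassan ∩ Jun ∩ Viktor: 13:15–14:00, 16:15–16:30, 17:15–18:15.
Windows ≥ 45 min: 13:15–14:00, 17:15–18:15.

13:15–14:00, 17:15–18:15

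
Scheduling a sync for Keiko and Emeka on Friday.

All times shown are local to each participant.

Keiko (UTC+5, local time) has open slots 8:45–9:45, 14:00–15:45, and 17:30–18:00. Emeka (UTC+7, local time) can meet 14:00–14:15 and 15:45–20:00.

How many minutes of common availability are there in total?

Keiko → UTC: 03:45–04:45, 09:00–10:45, 12:30–13:00.
Emeka → UTC: 07:00–07:15, 08:45–13:00.
Keiko ∩ Emeka: 09:00–10:45, 12:30–13:00.
Total common minutes: 105 + 30 = 135.

135 minutes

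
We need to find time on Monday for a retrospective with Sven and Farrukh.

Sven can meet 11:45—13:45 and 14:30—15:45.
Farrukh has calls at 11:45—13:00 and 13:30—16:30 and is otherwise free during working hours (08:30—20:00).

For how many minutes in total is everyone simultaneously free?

30 minutes

Farrukh free within 08:30–20:00: 08:30–11:45, 13:00–13:30, 16:30–20:00.
Sven ∩ Farrukh: 13:00–13:30.
Total common minutes: 30.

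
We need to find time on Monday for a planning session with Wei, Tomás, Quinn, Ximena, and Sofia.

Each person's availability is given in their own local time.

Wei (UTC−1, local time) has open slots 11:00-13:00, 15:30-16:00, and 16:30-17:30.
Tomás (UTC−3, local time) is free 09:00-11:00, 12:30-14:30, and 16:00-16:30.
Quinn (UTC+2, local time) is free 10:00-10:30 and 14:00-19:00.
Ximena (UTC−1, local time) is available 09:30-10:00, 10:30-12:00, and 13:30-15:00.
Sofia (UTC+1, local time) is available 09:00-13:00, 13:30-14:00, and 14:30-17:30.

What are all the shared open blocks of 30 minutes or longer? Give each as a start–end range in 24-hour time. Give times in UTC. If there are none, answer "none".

Wei → UTC: 12:00–14:00, 16:30–17:00, 17:30–18:30.
Tomás → UTC: 12:00–14:00, 15:30–17:30, 19:00–19:30.
Quinn → UTC: 08:00–08:30, 12:00–17:00.
Ximena → UTC: 10:30–11:00, 11:30–13:00, 14:30–16:00.
Sofia → UTC: 08:00–12:00, 12:30–13:00, 13:30–16:30.
Wei ∩ Tomás: 12:00–14:00, 16:30–17:00.
Wei ∩ Tomás ∩ Quinn: 12:00–14:00, 16:30–17:00.
Wei ∩ Tomás ∩ Quinn ∩ Ximena: 12:00–13:00.
Wei ∩ Tomás ∩ Quinn ∩ Ximena ∩ Sofia: 12:30–13:00.
Windows ≥ 30 min: 12:30–13:00.

12:30–13:00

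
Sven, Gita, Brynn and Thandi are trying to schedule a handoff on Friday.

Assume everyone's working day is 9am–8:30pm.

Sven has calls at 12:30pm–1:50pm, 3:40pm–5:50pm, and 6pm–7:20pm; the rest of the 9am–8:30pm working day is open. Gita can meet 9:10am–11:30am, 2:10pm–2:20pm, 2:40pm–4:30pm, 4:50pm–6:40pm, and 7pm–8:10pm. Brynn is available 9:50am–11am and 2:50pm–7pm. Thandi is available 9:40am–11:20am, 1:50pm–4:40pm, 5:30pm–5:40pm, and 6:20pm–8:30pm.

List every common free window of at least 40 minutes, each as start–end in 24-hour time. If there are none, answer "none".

Sven free within 09:00–20:30: 09:00–12:30, 13:50–15:40, 17:50–18:00, 19:20–20:30.
Sven ∩ Gita: 09:10–11:30, 14:10–14:20, 14:40–15:40, 17:50–18:00, 19:20–20:10.
Sven ∩ Gita ∩ Brynn: 09:50–11:00, 14:50–15:40, 17:50–18:00.
Sven ∩ Gita ∩ Brynn ∩ Thandi: 09:50–11:00, 14:50–15:40.
Windows ≥ 40 min: 09:50–11:00, 14:50–15:40.

09:50–11:00, 14:50–15:40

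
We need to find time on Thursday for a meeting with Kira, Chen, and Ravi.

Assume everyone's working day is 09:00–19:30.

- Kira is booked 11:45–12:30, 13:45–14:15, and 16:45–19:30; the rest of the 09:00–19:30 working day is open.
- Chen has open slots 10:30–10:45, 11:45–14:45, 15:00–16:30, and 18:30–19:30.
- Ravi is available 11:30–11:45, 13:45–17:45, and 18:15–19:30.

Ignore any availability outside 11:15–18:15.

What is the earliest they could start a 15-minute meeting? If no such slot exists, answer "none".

14:15

Kira free within 09:00–19:30: 09:00–11:45, 12:30–13:45, 14:15–16:45.
Kira ∩ Chen: 10:30–10:45, 12:30–13:45, 14:15–14:45, 15:00–16:30.
Kira ∩ Chen ∩ Ravi: 14:15–14:45, 15:00–16:30.
Restricted to 11:15–18:15: 14:15–14:45, 15:00–16:30.
Windows ≥ 15 min: 14:15–14:45, 15:00–16:30.
Earliest such window starts at 14:15.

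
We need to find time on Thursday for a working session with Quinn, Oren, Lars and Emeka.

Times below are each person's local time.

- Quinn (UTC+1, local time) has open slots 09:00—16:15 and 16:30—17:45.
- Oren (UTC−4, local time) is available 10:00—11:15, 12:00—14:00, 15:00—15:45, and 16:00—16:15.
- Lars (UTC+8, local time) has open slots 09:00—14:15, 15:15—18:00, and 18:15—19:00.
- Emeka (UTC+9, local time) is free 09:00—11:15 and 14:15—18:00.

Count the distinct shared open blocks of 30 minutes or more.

0

Quinn → UTC: 08:00–15:15, 15:30–16:45.
Oren → UTC: 14:00–15:15, 16:00–18:00, 19:00–19:45, 20:00–20:15.
Lars → UTC: 01:00–06:15, 07:15–10:00, 10:15–11:00.
Emeka → UTC: 00:00–02:15, 05:15–09:00.
Quinn ∩ Oren: 14:00–15:15, 16:00–16:45.
Quinn ∩ Oren ∩ Lars: (none).
Quinn ∩ Oren ∩ Lars ∩ Emeka: (none).
Windows ≥ 30 min: (none).
That's 0 windows.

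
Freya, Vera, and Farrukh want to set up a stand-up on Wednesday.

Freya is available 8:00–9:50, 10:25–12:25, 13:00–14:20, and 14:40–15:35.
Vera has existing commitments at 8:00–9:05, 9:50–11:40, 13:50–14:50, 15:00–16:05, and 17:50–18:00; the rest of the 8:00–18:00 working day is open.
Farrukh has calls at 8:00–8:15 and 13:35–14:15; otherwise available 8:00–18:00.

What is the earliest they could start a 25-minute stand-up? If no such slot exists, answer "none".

09:05

Vera free within 08:00–18:00: 09:05–09:50, 11:40–13:50, 14:50–15:00, 16:05–17:50.
Farrukh free within 08:00–18:00: 08:15–13:35, 14:15–18:00.
Freya ∩ Vera: 09:05–09:50, 11:40–12:25, 13:00–13:50, 14:50–15:00.
Freya ∩ Vera ∩ Farrukh: 09:05–09:50, 11:40–12:25, 13:00–13:35, 14:50–15:00.
Windows ≥ 25 min: 09:05–09:50, 11:40–12:25, 13:00–13:35.
Earliest such window starts at 09:05.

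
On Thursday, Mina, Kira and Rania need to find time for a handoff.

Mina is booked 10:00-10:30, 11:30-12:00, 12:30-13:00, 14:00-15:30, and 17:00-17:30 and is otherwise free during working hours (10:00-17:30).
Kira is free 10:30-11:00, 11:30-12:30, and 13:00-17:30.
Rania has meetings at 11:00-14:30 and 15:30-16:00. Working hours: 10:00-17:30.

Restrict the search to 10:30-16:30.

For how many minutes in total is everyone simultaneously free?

60 minutes

Mina free within 10:00–17:30: 10:30–11:30, 12:00–12:30, 13:00–14:00, 15:30–17:00.
Rania free within 10:00–17:30: 10:00–11:00, 14:30–15:30, 16:00–17:30.
Mina ∩ Kira: 10:30–11:00, 12:00–12:30, 13:00–14:00, 15:30–17:00.
Mina ∩ Kira ∩ Rania: 10:30–11:00, 16:00–17:00.
Restricted to 10:30–16:30: 10:30–11:00, 16:00–16:30.
Total common minutes: 30 + 30 = 60.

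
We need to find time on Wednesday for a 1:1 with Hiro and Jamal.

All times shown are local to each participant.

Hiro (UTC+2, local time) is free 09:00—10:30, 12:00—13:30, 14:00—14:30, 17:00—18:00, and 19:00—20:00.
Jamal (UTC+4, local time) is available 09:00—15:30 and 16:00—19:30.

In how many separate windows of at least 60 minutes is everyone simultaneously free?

Hiro → UTC: 07:00–08:30, 10:00–11:30, 12:00–12:30, 15:00–16:00, 17:00–18:00.
Jamal → UTC: 05:00–11:30, 12:00–15:30.
Hiro ∩ Jamal: 07:00–08:30, 10:00–11:30, 12:00–12:30, 15:00–15:30.
Windows ≥ 60 min: 07:00–08:30, 10:00–11:30.
That's 2 windows.

2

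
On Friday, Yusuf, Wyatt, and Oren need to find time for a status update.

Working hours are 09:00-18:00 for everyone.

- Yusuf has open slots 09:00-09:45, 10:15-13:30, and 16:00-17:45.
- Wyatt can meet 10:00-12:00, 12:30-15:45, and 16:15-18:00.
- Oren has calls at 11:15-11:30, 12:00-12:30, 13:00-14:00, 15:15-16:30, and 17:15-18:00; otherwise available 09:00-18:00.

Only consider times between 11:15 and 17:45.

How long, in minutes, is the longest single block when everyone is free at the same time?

45 minutes

Oren free within 09:00–18:00: 09:00–11:15, 11:30–12:00, 12:30–13:00, 14:00–15:15, 16:30–17:15.
Yusuf ∩ Wyatt: 10:15–12:00, 12:30–13:30, 16:15–17:45.
Yusuf ∩ Wyatt ∩ Oren: 10:15–11:15, 11:30–12:00, 12:30–13:00, 16:30–17:15.
Restricted to 11:15–17:45: 11:30–12:00, 12:30–13:00, 16:30–17:15.
Common window lengths: 30, 30, 45 min; longest is 45.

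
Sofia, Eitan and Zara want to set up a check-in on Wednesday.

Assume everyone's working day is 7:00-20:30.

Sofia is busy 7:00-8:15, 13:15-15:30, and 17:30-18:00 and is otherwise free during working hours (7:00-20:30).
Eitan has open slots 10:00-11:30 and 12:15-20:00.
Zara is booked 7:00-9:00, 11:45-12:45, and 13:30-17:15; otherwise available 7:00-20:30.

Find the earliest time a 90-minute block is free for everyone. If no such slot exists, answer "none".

10:00

Sofia free within 07:00–20:30: 08:15–13:15, 15:30–17:30, 18:00–20:30.
Zara free within 07:00–20:30: 09:00–11:45, 12:45–13:30, 17:15–20:30.
Sofia ∩ Eitan: 10:00–11:30, 12:15–13:15, 15:30–17:30, 18:00–20:00.
Sofia ∩ Eitan ∩ Zara: 10:00–11:30, 12:45–13:15, 17:15–17:30, 18:00–20:00.
Windows ≥ 90 min: 10:00–11:30, 18:00–20:00.
Earliest such window starts at 10:00.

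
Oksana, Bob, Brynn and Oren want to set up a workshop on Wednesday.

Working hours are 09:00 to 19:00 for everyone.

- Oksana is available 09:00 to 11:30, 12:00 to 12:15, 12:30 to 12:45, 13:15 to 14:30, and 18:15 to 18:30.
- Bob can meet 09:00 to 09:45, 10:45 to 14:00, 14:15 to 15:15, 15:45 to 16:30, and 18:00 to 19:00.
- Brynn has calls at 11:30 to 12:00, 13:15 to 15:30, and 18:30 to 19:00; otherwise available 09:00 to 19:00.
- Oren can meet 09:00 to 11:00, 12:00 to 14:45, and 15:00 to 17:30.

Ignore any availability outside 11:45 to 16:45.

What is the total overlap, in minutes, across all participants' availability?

30 minutes

Brynn free within 09:00–19:00: 09:00–11:30, 12:00–13:15, 15:30–18:30.
Oksana ∩ Bob: 09:00–09:45, 10:45–11:30, 12:00–12:15, 12:30–12:45, 13:15–14:00, 14:15–14:30, 18:15–18:30.
Oksana ∩ Bob ∩ Brynn: 09:00–09:45, 10:45–11:30, 12:00–12:15, 12:30–12:45, 18:15–18:30.
Oksana ∩ Bob ∩ Brynn ∩ Oren: 09:00–09:45, 10:45–11:00, 12:00–12:15, 12:30–12:45.
Restricted to 11:45–16:45: 12:00–12:15, 12:30–12:45.
Total common minutes: 15 + 15 = 30.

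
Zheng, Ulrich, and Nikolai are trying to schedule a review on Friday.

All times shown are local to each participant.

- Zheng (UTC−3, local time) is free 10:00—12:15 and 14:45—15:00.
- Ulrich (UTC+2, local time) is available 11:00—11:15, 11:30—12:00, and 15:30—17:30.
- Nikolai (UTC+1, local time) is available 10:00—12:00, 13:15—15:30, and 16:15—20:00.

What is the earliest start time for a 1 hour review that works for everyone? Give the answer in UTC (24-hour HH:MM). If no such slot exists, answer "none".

13:30

Zheng → UTC: 13:00–15:15, 17:45–18:00.
Ulrich → UTC: 09:00–09:15, 09:30–10:00, 13:30–15:30.
Nikolai → UTC: 09:00–11:00, 12:15–14:30, 15:15–19:00.
Zheng ∩ Ulrich: 13:30–15:15.
Zheng ∩ Ulrich ∩ Nikolai: 13:30–14:30.
Windows ≥ 60 min: 13:30–14:30.
Earliest such window starts at 13:30.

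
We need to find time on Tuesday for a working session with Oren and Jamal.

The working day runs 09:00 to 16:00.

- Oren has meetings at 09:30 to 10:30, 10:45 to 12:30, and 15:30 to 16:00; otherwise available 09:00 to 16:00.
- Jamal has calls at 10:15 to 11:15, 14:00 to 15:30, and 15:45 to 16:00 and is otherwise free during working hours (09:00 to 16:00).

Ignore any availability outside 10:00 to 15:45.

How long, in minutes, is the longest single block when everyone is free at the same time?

Oren free within 09:00–16:00: 09:00–09:30, 10:30–10:45, 12:30–15:30.
Jamal free within 09:00–16:00: 09:00–10:15, 11:15–14:00, 15:30–15:45.
Oren ∩ Jamal: 09:00–09:30, 12:30–14:00.
Restricted to 10:00–15:45: 12:30–14:00.
Single common window of 90 minutes.

90 minutes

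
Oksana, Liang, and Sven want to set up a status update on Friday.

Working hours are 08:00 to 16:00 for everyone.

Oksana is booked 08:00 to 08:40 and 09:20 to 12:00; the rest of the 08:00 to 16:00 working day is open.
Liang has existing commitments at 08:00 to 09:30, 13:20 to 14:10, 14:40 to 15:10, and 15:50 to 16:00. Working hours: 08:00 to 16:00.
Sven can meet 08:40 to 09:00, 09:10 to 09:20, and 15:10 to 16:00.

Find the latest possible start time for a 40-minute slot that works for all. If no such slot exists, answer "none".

15:10

Oksana free within 08:00–16:00: 08:40–09:20, 12:00–16:00.
Liang free within 08:00–16:00: 09:30–13:20, 14:10–14:40, 15:10–15:50.
Oksana ∩ Liang: 12:00–13:20, 14:10–14:40, 15:10–15:50.
Oksana ∩ Liang ∩ Sven: 15:10–15:50.
Windows ≥ 40 min: 15:10–15:50.
Latest start in the last window 15:10–15:50 is 15:50 − 40 min = 15:10.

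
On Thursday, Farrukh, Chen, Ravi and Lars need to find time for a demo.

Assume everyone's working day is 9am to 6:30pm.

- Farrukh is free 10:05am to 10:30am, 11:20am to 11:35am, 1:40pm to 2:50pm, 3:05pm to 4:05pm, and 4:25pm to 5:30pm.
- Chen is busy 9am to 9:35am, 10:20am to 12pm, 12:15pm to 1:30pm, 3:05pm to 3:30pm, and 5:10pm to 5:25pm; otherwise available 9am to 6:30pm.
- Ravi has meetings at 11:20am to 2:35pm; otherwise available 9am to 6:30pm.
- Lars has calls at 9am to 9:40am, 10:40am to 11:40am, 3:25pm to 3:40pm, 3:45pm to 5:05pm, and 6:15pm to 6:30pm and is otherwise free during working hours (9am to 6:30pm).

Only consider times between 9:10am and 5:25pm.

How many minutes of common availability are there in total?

Chen free within 09:00–18:30: 09:35–10:20, 12:00–12:15, 13:30–15:05, 15:30–17:10, 17:25–18:30.
Ravi free within 09:00–18:30: 09:00–11:20, 14:35–18:30.
Lars free within 09:00–18:30: 09:40–10:40, 11:40–15:25, 15:40–15:45, 17:05–18:15.
Farrukh ∩ Chen: 10:05–10:20, 13:40–14:50, 15:30–16:05, 16:25–17:10, 17:25–17:30.
Farrukh ∩ Chen ∩ Ravi: 10:05–10:20, 14:35–14:50, 15:30–16:05, 16:25–17:10, 17:25–17:30.
Farrukh ∩ Chen ∩ Ravi ∩ Lars: 10:05–10:20, 14:35–14:50, 15:40–15:45, 17:05–17:10, 17:25–17:30.
Restricted to 09:10–17:25: 10:05–10:20, 14:35–14:50, 15:40–15:45, 17:05–17:10.
Total common minutes: 15 + 15 + 5 + 5 = 40.

40 minutes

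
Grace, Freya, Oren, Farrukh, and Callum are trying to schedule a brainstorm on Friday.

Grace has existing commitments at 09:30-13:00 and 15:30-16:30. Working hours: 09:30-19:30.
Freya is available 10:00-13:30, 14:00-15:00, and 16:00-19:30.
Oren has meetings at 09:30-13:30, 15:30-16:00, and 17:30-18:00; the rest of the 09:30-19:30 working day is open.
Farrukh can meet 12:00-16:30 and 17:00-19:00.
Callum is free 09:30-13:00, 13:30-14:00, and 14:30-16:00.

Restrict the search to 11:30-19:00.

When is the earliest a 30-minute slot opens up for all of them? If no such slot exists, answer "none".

14:30

Grace free within 09:30–19:30: 13:00–15:30, 16:30–19:30.
Oren free within 09:30–19:30: 13:30–15:30, 16:00–17:30, 18:00–19:30.
Grace ∩ Freya: 13:00–13:30, 14:00–15:00, 16:30–19:30.
Grace ∩ Freya ∩ Oren: 14:00–15:00, 16:30–17:30, 18:00–19:30.
Grace ∩ Freya ∩ Oren ∩ Farrukh: 14:00–15:00, 17:00–17:30, 18:00–19:00.
Grace ∩ Freya ∩ Oren ∩ Farrukh ∩ Callum: 14:30–15:00.
Restricted to 11:30–19:00: 14:30–15:00.
Windows ≥ 30 min: 14:30–15:00.
Earliest such window starts at 14:30.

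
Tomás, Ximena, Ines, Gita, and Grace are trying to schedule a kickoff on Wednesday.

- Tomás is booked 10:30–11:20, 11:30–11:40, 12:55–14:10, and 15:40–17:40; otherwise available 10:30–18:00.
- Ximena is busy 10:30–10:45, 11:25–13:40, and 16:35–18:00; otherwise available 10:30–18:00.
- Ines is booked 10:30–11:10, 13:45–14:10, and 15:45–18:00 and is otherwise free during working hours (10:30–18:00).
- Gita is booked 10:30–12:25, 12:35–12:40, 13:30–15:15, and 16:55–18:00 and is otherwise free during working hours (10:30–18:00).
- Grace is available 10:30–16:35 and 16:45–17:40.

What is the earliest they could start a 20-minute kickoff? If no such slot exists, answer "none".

15:15

Tomás free within 10:30–18:00: 11:20–11:30, 11:40–12:55, 14:10–15:40, 17:40–18:00.
Ximena free within 10:30–18:00: 10:45–11:25, 13:40–16:35.
Ines free within 10:30–18:00: 11:10–13:45, 14:10–15:45.
Gita free within 10:30–18:00: 12:25–12:35, 12:40–13:30, 15:15–16:55.
Tomás ∩ Ximena: 11:20–11:25, 14:10–15:40.
Tomás ∩ Ximena ∩ Ines: 11:20–11:25, 14:10–15:40.
Tomás ∩ Ximena ∩ Ines ∩ Gita: 15:15–15:40.
Tomás ∩ Ximena ∩ Ines ∩ Gita ∩ Grace: 15:15–15:40.
Windows ≥ 20 min: 15:15–15:40.
Earliest such window starts at 15:15.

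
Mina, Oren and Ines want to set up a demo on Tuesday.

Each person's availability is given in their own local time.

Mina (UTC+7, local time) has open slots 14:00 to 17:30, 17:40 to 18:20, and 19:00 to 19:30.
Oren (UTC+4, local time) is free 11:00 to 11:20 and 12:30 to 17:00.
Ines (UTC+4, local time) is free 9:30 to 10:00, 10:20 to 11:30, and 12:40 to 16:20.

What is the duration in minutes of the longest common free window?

Mina → UTC: 07:00–10:30, 10:40–11:20, 12:00–12:30.
Oren → UTC: 07:00–07:20, 08:30–13:00.
Ines → UTC: 05:30–06:00, 06:20–07:30, 08:40–12:20.
Mina ∩ Oren: 07:00–07:20, 08:30–10:30, 10:40–11:20, 12:00–12:30.
Mina ∩ Oren ∩ Ines: 07:00–07:20, 08:40–10:30, 10:40–11:20, 12:00–12:20.
Common window lengths: 20, 110, 40, 20 min; longest is 110.

110 minutes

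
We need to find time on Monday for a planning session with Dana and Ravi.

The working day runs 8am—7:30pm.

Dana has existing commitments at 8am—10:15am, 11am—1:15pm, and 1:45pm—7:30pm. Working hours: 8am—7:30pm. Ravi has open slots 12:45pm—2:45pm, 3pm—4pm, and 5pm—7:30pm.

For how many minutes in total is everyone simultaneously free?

30 minutes

Dana free within 08:00–19:30: 10:15–11:00, 13:15–13:45.
Dana ∩ Ravi: 13:15–13:45.
Total common minutes: 30.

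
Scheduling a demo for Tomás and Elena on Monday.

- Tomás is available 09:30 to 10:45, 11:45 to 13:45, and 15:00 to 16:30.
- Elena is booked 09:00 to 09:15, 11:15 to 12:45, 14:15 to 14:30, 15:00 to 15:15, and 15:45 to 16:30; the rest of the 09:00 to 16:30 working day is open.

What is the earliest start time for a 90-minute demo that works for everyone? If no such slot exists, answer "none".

none

Elena free within 09:00–16:30: 09:15–11:15, 12:45–14:15, 14:30–15:00, 15:15–15:45.
Tomás ∩ Elena: 09:30–10:45, 12:45–13:45, 15:15–15:45.
Windows ≥ 90 min: (none).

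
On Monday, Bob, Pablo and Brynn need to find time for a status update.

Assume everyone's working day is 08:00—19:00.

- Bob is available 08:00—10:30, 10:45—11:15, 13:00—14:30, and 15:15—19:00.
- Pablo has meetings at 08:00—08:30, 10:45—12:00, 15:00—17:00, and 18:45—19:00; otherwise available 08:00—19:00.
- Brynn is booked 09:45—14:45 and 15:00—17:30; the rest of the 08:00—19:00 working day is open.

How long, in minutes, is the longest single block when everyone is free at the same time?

75 minutes

Pablo free within 08:00–19:00: 08:30–10:45, 12:00–15:00, 17:00–18:45.
Brynn free within 08:00–19:00: 08:00–09:45, 14:45–15:00, 17:30–19:00.
Bob ∩ Pablo: 08:30–10:30, 13:00–14:30, 17:00–18:45.
Bob ∩ Pablo ∩ Brynn: 08:30–09:45, 17:30–18:45.
Common window lengths: 75, 75 min; longest is 75.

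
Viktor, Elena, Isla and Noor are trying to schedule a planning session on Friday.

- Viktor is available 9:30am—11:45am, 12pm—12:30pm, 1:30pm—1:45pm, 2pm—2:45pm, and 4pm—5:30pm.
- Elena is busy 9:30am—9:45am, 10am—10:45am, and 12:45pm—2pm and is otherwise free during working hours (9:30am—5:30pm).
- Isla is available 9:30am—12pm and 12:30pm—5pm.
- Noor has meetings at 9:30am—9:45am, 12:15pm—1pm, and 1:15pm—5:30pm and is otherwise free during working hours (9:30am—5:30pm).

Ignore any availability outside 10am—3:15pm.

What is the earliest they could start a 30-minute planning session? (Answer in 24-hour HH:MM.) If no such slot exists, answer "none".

10:45

Elena free within 09:30–17:30: 09:45–10:00, 10:45–12:45, 14:00–17:30.
Noor free within 09:30–17:30: 09:45–12:15, 13:00–13:15.
Viktor ∩ Elena: 09:45–10:00, 10:45–11:45, 12:00–12:30, 14:00–14:45, 16:00–17:30.
Viktor ∩ Elena ∩ Isla: 09:45–10:00, 10:45–11:45, 14:00–14:45, 16:00–17:00.
Viktor ∩ Elena ∩ Isla ∩ Noor: 09:45–10:00, 10:45–11:45.
Restricted to 10:00–15:15: 10:45–11:45.
Windows ≥ 30 min: 10:45–11:45.
Earliest such window starts at 10:45.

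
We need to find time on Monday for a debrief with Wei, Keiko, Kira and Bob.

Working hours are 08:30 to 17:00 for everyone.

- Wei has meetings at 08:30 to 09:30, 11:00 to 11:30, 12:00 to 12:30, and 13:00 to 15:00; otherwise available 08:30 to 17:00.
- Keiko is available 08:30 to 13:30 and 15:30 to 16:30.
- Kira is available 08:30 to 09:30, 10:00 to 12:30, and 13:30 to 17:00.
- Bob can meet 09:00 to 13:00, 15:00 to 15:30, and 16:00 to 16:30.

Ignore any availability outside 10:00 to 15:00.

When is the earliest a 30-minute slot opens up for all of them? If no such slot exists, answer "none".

10:00

Wei free within 08:30–17:00: 09:30–11:00, 11:30–12:00, 12:30–13:00, 15:00–17:00.
Wei ∩ Keiko: 09:30–11:00, 11:30–12:00, 12:30–13:00, 15:30–16:30.
Wei ∩ Keiko ∩ Kira: 10:00–11:00, 11:30–12:00, 15:30–16:30.
Wei ∩ Keiko ∩ Kira ∩ Bob: 10:00–11:00, 11:30–12:00, 16:00–16:30.
Restricted to 10:00–15:00: 10:00–11:00, 11:30–12:00.
Windows ≥ 30 min: 10:00–11:00, 11:30–12:00.
Earliest such window starts at 10:00.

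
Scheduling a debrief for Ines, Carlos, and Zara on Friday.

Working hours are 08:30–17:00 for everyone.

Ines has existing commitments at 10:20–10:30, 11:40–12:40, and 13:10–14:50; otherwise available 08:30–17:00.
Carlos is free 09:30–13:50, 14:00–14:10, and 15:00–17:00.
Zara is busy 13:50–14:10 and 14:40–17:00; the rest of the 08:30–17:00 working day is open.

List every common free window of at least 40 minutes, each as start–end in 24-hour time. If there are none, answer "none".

09:30–10:20, 10:30–11:40

Ines free within 08:30–17:00: 08:30–10:20, 10:30–11:40, 12:40–13:10, 14:50–17:00.
Zara free within 08:30–17:00: 08:30–13:50, 14:10–14:40.
Ines ∩ Carlos: 09:30–10:20, 10:30–11:40, 12:40–13:10, 15:00–17:00.
Ines ∩ Carlos ∩ Zara: 09:30–10:20, 10:30–11:40, 12:40–13:10.
Windows ≥ 40 min: 09:30–10:20, 10:30–11:40.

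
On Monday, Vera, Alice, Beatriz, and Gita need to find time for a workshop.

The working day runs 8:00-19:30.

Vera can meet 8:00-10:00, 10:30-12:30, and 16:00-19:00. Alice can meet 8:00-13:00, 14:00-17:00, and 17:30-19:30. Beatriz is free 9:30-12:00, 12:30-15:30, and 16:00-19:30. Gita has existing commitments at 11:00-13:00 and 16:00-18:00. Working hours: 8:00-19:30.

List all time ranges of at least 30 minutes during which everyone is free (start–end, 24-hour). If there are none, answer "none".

Gita free within 08:00–19:30: 08:00–11:00, 13:00–16:00, 18:00–19:30.
Vera ∩ Alice: 08:00–10:00, 10:30–12:30, 16:00–17:00, 17:30–19:00.
Vera ∩ Alice ∩ Beatriz: 09:30–10:00, 10:30–12:00, 16:00–17:00, 17:30–19:00.
Vera ∩ Alice ∩ Beatriz ∩ Gita: 09:30–10:00, 10:30–11:00, 18:00–19:00.
Windows ≥ 30 min: 09:30–10:00, 10:30–11:00, 18:00–19:00.

09:30–10:00, 10:30–11:00, 18:00–19:00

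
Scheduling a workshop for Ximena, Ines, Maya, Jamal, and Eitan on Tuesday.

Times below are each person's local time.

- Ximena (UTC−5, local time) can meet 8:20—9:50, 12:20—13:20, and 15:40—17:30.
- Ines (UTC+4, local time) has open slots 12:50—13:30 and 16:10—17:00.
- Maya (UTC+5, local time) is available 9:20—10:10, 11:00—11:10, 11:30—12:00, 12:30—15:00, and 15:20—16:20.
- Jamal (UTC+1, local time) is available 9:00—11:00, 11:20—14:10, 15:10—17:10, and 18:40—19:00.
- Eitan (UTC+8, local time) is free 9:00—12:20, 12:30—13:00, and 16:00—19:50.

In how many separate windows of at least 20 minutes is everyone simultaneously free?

0

Ximena → UTC: 13:20–14:50, 17:20–18:20, 20:40–22:30.
Ines → UTC: 08:50–09:30, 12:10–13:00.
Maya → UTC: 04:20–05:10, 06:00–06:10, 06:30–07:00, 07:30–10:00, 10:20–11:20.
Jamal → UTC: 08:00–10:00, 10:20–13:10, 14:10–16:10, 17:40–18:00.
Eitan → UTC: 01:00–04:20, 04:30–05:00, 08:00–11:50.
Ximena ∩ Ines: (none).
Ximena ∩ Ines ∩ Maya: (none).
Ximena ∩ Ines ∩ Maya ∩ Jamal: (none).
Ximena ∩ Ines ∩ Maya ∩ Jamal ∩ Eitan: (none).
Windows ≥ 20 min: (none).
That's 0 windows.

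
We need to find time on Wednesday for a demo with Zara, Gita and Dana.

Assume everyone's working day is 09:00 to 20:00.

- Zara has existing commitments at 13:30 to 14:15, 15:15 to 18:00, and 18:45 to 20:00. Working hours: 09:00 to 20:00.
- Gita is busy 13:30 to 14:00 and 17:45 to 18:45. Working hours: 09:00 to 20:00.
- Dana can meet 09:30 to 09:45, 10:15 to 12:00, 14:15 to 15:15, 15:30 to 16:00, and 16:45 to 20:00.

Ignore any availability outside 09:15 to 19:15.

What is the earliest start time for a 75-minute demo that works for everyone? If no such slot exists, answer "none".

Zara free within 09:00–20:00: 09:00–13:30, 14:15–15:15, 18:00–18:45.
Gita free within 09:00–20:00: 09:00–13:30, 14:00–17:45, 18:45–20:00.
Zara ∩ Gita: 09:00–13:30, 14:15–15:15.
Zara ∩ Gita ∩ Dana: 09:30–09:45, 10:15–12:00, 14:15–15:15.
Restricted to 09:15–19:15: 09:30–09:45, 10:15–12:00, 14:15–15:15.
Windows ≥ 75 min: 10:15–12:00.
Earliest such window starts at 10:15.

10:15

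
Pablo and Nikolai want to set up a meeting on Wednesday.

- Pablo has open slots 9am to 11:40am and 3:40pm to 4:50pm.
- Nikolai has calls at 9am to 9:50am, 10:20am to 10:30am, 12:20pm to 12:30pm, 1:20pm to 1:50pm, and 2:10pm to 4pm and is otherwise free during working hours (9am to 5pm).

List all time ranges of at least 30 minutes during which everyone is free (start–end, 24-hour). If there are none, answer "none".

Nikolai free within 09:00–17:00: 09:50–10:20, 10:30–12:20, 12:30–13:20, 13:50–14:10, 16:00–17:00.
Pablo ∩ Nikolai: 09:50–10:20, 10:30–11:40, 16:00–16:50.
Windows ≥ 30 min: 09:50–10:20, 10:30–11:40, 16:00–16:50.

09:50–10:20, 10:30–11:40, 16:00–16:50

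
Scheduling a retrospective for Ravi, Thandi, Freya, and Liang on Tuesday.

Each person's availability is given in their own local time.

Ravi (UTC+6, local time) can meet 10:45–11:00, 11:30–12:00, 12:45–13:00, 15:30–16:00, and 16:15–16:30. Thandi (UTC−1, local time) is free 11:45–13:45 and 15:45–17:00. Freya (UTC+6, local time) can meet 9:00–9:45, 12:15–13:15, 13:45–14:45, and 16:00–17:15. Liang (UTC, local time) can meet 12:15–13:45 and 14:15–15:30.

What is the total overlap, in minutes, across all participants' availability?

0 minutes

Ravi → UTC: 04:45–05:00, 05:30–06:00, 06:45–07:00, 09:30–10:00, 10:15–10:30.
Thandi → UTC: 12:45–14:45, 16:45–18:00.
Freya → UTC: 03:00–03:45, 06:15–07:15, 07:45–08:45, 10:00–11:15.
Liang → UTC: 12:15–13:45, 14:15–15:30.
Ravi ∩ Thandi: (none).
Ravi ∩ Thandi ∩ Freya: (none).
Ravi ∩ Thandi ∩ Freya ∩ Liang: (none).
Total common minutes: 0.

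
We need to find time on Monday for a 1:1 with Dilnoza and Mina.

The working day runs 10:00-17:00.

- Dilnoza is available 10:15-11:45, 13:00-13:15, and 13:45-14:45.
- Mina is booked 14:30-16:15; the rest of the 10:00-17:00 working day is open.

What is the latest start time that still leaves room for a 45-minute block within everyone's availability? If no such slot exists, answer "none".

Mina free within 10:00–17:00: 10:00–14:30, 16:15–17:00.
Dilnoza ∩ Mina: 10:15–11:45, 13:00–13:15, 13:45–14:30.
Windows ≥ 45 min: 10:15–11:45, 13:45–14:30.
Latest start in the last window 13:45–14:30 is 14:30 − 45 min = 13:45.

13:45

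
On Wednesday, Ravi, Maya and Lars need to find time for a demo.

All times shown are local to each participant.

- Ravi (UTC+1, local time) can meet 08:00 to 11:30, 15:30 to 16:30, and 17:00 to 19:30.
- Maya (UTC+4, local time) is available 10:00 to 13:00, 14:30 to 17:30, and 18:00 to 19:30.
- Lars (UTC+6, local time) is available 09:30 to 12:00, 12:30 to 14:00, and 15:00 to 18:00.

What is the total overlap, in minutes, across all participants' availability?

60 minutes

Ravi → UTC: 07:00–10:30, 14:30–15:30, 16:00–18:30.
Maya → UTC: 06:00–09:00, 10:30–13:30, 14:00–15:30.
Lars → UTC: 03:30–06:00, 06:30–08:00, 09:00–12:00.
Ravi ∩ Maya: 07:00–09:00, 14:30–15:30.
Ravi ∩ Maya ∩ Lars: 07:00–08:00.
Total common minutes: 60.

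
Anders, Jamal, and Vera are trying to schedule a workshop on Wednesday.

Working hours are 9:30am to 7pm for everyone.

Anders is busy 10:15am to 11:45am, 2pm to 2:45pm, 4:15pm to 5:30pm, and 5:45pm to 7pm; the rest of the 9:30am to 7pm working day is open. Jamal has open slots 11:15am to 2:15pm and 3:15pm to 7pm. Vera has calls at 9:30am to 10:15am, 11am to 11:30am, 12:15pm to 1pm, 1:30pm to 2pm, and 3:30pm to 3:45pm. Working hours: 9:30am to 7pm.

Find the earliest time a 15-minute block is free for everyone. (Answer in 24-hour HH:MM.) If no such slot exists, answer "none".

Anders free within 09:30–19:00: 09:30–10:15, 11:45–14:00, 14:45–16:15, 17:30–17:45.
Vera free within 09:30–19:00: 10:15–11:00, 11:30–12:15, 13:00–13:30, 14:00–15:30, 15:45–19:00.
Anders ∩ Jamal: 11:45–14:00, 15:15–16:15, 17:30–17:45.
Anders ∩ Jamal ∩ Vera: 11:45–12:15, 13:00–13:30, 15:15–15:30, 15:45–16:15, 17:30–17:45.
Windows ≥ 15 min: 11:45–12:15, 13:00–13:30, 15:15–15:30, 15:45–16:15, 17:30–17:45.
Earliest such window starts at 11:45.

11:45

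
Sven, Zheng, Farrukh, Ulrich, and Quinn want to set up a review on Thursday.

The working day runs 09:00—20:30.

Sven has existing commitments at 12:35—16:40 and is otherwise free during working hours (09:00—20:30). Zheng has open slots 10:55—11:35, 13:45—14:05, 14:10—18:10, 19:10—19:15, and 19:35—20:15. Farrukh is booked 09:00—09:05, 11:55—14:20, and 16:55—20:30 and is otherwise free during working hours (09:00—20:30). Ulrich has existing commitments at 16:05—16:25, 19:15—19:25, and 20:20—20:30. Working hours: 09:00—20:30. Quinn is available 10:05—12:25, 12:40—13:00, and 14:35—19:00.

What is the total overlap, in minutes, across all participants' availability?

55 minutes

Sven free within 09:00–20:30: 09:00–12:35, 16:40–20:30.
Farrukh free within 09:00–20:30: 09:05–11:55, 14:20–16:55.
Ulrich free within 09:00–20:30: 09:00–16:05, 16:25–19:15, 19:25–20:20.
Sven ∩ Zheng: 10:55–11:35, 16:40–18:10, 19:10–19:15, 19:35–20:15.
Sven ∩ Zheng ∩ Farrukh: 10:55–11:35, 16:40–16:55.
Sven ∩ Zheng ∩ Farrukh ∩ Ulrich: 10:55–11:35, 16:40–16:55.
Sven ∩ Zheng ∩ Farrukh ∩ Ulrich ∩ Quinn: 10:55–11:35, 16:40–16:55.
Total common minutes: 40 + 15 = 55.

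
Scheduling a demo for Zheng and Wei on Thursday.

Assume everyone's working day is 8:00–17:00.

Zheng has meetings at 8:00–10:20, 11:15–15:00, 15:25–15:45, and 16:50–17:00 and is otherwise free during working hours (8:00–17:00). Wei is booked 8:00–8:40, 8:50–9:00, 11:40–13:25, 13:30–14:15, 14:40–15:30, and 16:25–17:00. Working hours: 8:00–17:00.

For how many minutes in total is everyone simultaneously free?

Zheng free within 08:00–17:00: 10:20–11:15, 15:00–15:25, 15:45–16:50.
Wei free within 08:00–17:00: 08:40–08:50, 09:00–11:40, 13:25–13:30, 14:15–14:40, 15:30–16:25.
Zheng ∩ Wei: 10:20–11:15, 15:45–16:25.
Total common minutes: 55 + 40 = 95.

95 minutes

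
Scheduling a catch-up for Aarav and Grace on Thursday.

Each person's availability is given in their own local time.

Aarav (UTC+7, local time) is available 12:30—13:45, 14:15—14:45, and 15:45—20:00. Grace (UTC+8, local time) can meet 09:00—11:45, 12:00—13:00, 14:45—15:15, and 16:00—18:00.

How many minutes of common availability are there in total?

75 minutes

Aarav → UTC: 05:30–06:45, 07:15–07:45, 08:45–13:00.
Grace → UTC: 01:00–03:45, 04:00–05:00, 06:45–07:15, 08:00–10:00.
Aarav ∩ Grace: 08:45–10:00.
Total common minutes: 75.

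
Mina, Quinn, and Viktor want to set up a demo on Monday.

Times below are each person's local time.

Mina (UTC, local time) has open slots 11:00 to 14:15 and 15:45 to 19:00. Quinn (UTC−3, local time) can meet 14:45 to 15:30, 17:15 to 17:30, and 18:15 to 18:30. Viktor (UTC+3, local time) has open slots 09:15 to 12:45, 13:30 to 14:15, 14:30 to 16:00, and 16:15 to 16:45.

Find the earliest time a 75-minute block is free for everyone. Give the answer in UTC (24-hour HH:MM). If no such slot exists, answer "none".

none

Mina → UTC: 11:00–14:15, 15:45–19:00.
Quinn → UTC: 17:45–18:30, 20:15–20:30, 21:15–21:30.
Viktor → UTC: 06:15–09:45, 10:30–11:15, 11:30–13:00, 13:15–13:45.
Mina ∩ Quinn: 17:45–18:30.
Mina ∩ Quinn ∩ Viktor: (none).
Windows ≥ 75 min: (none).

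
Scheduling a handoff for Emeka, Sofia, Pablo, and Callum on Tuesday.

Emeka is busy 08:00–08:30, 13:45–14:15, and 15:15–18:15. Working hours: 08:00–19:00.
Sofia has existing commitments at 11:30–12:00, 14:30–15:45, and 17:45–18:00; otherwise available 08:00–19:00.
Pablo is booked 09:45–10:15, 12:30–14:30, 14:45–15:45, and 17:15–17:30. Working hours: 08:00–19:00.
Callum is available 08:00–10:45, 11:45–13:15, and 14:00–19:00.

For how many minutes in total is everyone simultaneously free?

180 minutes

Emeka free within 08:00–19:00: 08:30–13:45, 14:15–15:15, 18:15–19:00.
Sofia free within 08:00–19:00: 08:00–11:30, 12:00–14:30, 15:45–17:45, 18:00–19:00.
Pablo free within 08:00–19:00: 08:00–09:45, 10:15–12:30, 14:30–14:45, 15:45–17:15, 17:30–19:00.
Emeka ∩ Sofia: 08:30–11:30, 12:00–13:45, 14:15–14:30, 18:15–19:00.
Emeka ∩ Sofia ∩ Pablo: 08:30–09:45, 10:15–11:30, 12:00–12:30, 18:15–19:00.
Emeka ∩ Sofia ∩ Pablo ∩ Callum: 08:30–09:45, 10:15–10:45, 12:00–12:30, 18:15–19:00.
Total common minutes: 75 + 30 + 30 + 45 = 180.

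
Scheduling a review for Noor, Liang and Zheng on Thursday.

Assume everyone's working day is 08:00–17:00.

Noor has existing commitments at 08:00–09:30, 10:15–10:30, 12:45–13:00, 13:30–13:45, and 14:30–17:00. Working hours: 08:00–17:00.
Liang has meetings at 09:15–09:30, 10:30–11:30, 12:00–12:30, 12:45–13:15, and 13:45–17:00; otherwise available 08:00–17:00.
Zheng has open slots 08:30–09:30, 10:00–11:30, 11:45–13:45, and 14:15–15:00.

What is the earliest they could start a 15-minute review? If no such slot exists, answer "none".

Noor free within 08:00–17:00: 09:30–10:15, 10:30–12:45, 13:00–13:30, 13:45–14:30.
Liang free within 08:00–17:00: 08:00–09:15, 09:30–10:30, 11:30–12:00, 12:30–12:45, 13:15–13:45.
Noor ∩ Liang: 09:30–10:15, 11:30–12:00, 12:30–12:45, 13:15–13:30.
Noor ∩ Liang ∩ Zheng: 10:00–10:15, 11:45–12:00, 12:30–12:45, 13:15–13:30.
Windows ≥ 15 min: 10:00–10:15, 11:45–12:00, 12:30–12:45, 13:15–13:30.
Earliest such window starts at 10:00.

10:00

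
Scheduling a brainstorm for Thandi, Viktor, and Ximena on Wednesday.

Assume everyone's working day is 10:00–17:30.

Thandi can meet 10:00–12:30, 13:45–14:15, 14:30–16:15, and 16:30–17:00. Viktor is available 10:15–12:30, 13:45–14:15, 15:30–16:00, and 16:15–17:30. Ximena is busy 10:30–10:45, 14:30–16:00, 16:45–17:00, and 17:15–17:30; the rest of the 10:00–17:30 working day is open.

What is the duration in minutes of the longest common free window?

105 minutes

Ximena free within 10:00–17:30: 10:00–10:30, 10:45–14:30, 16:00–16:45, 17:00–17:15.
Thandi ∩ Viktor: 10:15–12:30, 13:45–14:15, 15:30–16:00, 16:30–17:00.
Thandi ∩ Viktor ∩ Ximena: 10:15–10:30, 10:45–12:30, 13:45–14:15, 16:30–16:45.
Common window lengths: 15, 105, 30, 15 min; longest is 105.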